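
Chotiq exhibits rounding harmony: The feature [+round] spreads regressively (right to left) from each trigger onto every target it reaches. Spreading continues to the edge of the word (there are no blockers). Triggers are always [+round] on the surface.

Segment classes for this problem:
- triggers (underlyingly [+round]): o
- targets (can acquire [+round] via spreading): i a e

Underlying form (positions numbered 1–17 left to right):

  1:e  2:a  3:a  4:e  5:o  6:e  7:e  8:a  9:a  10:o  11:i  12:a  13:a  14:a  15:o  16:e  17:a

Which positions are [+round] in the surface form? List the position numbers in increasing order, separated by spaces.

1 2 3 4 5 6 7 8 9 10 11 12 13 14 15

From /o/ at 5 leftward: 4 /e/ → [+round]; 3 /a/ → [+round]; 2 /a/ → [+round]; 1 /e/ → [+round]; word edge.
From /o/ at 10 leftward: 9 /a/ → [+round]; 8 /a/ → [+round]; 7 /e/ → [+round]; 6 /e/ → [+round]; 5 /o/ is itself a trigger — this domain ends here.
From /o/ at 15 leftward: 14 /a/ → [+round]; 13 /a/ → [+round]; 12 /a/ → [+round]; 11 /i/ → [+round]; 10 /o/ is itself a trigger — this domain ends here.
Targets with no active source: positions 16 17 stay [-round].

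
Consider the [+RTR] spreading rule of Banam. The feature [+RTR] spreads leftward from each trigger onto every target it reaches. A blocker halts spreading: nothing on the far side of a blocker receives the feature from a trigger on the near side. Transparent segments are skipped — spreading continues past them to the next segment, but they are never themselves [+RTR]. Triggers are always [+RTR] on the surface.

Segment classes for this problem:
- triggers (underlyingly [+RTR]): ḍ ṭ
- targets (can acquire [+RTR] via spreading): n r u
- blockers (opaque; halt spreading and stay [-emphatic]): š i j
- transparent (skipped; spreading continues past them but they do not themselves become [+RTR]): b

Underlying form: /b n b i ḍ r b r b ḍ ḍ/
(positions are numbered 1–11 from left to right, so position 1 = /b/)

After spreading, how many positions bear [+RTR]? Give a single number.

From /ḍ/ at 5 leftward: 4 /i/ blocks.
From /ḍ/ at 10 leftward: 9 /b/ transparent; 8 /r/ → [+RTR]; 7 /b/ transparent; 6 /r/ → [+RTR]; 5 /ḍ/ is itself a trigger — this domain ends here.
From /ḍ/ at 11 leftward: 10 /ḍ/ is itself a trigger — this domain ends here.
Target with no active source: position 2 stays [-emphatic].
[+RTR] positions on the surface: 5 6 8 10 11.

5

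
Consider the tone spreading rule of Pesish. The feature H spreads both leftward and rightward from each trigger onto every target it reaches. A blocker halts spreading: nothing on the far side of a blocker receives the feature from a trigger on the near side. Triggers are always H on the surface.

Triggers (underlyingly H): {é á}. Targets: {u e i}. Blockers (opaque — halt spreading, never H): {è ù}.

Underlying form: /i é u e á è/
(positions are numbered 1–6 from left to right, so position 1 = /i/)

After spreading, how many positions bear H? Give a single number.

From /é/ at 2 rightward: 3 /u/ → H; 4 /e/ → H; 5 /á/ is itself a trigger — this domain ends here.
From /é/ at 2 leftward: 1 /i/ → H; word edge.
From /á/ at 5 rightward: 6 /è/ blocks.
From /á/ at 5 leftward: 4 /e/ → H; 3 /u/ → H; 2 /é/ is itself a trigger — this domain ends here.
H positions on the surface: 1 2 3 4 5.

5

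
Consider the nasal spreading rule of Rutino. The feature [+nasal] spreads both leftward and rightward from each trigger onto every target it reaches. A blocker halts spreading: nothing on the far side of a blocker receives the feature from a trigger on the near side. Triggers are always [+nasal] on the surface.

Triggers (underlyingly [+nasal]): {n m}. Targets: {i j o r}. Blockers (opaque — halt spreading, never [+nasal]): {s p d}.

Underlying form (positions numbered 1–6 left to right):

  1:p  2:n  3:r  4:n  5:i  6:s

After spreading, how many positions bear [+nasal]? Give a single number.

4

From /n/ at 2 rightward: 3 /r/ → [+nasal]; 4 /n/ is itself a trigger — this domain ends here.
From /n/ at 2 leftward: 1 /p/ blocks.
From /n/ at 4 rightward: 5 /i/ → [+nasal]; 6 /s/ blocks.
From /n/ at 4 leftward: 3 /r/ → [+nasal]; 2 /n/ is itself a trigger — this domain ends here.
[+nasal] positions on the surface: 2 3 4 5.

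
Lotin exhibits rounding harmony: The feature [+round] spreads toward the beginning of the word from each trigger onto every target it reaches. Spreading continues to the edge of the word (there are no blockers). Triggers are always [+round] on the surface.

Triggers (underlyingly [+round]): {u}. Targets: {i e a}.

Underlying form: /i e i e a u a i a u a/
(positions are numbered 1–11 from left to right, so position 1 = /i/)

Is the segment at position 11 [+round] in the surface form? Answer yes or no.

From /u/ at 6 leftward: 5 /a/ → [+round]; 4 /e/ → [+round]; 3 /i/ → [+round]; 2 /e/ → [+round]; 1 /i/ → [+round]; word edge.
From /u/ at 10 leftward: 9 /a/ → [+round]; 8 /i/ → [+round]; 7 /a/ → [+round]; 6 /u/ is itself a trigger — this domain ends here.
Target with no active source: position 11 stays [-round].
[+round] positions on the surface: 1 2 3 4 5 6 7 8 9 10.

no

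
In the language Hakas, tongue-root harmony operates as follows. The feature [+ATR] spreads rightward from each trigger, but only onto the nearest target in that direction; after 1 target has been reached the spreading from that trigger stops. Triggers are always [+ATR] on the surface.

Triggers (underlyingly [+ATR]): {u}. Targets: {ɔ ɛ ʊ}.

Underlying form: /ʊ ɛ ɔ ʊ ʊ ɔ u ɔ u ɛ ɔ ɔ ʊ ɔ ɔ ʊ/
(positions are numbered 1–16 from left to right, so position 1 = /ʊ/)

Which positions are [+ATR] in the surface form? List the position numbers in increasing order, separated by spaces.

7 8 9 10

From /u/ at 7 rightward: 8 /ɔ/ → [+ATR]; bound reached.
From /u/ at 9 rightward: 10 /ɛ/ → [+ATR]; bound reached.
Targets with no active source: positions 1 2 3 4 5 6 11 12 13 14 15 16 stay [-ATR].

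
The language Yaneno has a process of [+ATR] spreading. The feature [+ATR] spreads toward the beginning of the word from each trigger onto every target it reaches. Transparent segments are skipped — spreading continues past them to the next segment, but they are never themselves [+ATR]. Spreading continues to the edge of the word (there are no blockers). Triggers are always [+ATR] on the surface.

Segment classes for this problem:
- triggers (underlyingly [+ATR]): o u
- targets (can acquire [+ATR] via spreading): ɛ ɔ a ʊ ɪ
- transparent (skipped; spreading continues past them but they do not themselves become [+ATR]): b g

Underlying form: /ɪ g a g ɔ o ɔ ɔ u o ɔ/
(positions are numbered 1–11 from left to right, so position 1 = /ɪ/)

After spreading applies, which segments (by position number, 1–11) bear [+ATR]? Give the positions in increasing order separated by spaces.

From /o/ at 6 leftward: 5 /ɔ/ → [+ATR]; 4 /g/ transparent; 3 /a/ → [+ATR]; 2 /g/ transparent; 1 /ɪ/ → [+ATR]; word edge.
From /u/ at 9 leftward: 8 /ɔ/ → [+ATR]; 7 /ɔ/ → [+ATR]; 6 /o/ is itself a trigger — this domain ends here.
From /o/ at 10 leftward: 9 /u/ is itself a trigger — this domain ends here.
Target with no active source: position 11 stays [-ATR].

1 3 5 6 7 8 9 10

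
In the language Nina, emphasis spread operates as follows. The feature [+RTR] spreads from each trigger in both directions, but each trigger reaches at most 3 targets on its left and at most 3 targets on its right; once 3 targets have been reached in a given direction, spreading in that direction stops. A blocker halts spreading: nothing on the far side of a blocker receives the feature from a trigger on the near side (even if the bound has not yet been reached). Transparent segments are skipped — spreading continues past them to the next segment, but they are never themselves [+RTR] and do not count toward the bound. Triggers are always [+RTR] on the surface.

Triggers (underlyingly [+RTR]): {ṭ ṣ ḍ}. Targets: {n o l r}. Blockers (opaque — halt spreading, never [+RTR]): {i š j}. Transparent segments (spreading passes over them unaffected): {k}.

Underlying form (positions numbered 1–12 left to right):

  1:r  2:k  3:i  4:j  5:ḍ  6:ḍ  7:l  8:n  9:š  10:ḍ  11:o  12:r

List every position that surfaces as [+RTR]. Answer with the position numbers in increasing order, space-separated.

From /ḍ/ at 5 rightward: 6 /ḍ/ is itself a trigger — this domain ends here.
From /ḍ/ at 5 leftward: 4 /j/ blocks.
From /ḍ/ at 6 rightward: 7 /l/ → [+RTR]; 8 /n/ → [+RTR]; 9 /š/ blocks.
From /ḍ/ at 6 leftward: 5 /ḍ/ is itself a trigger — this domain ends here.
From /ḍ/ at 10 rightward: 11 /o/ → [+RTR]; 12 /r/ → [+RTR]; word edge.
From /ḍ/ at 10 leftward: 9 /š/ blocks.
Target with no active source: position 1 stays [-emphatic].

5 6 7 8 10 11 12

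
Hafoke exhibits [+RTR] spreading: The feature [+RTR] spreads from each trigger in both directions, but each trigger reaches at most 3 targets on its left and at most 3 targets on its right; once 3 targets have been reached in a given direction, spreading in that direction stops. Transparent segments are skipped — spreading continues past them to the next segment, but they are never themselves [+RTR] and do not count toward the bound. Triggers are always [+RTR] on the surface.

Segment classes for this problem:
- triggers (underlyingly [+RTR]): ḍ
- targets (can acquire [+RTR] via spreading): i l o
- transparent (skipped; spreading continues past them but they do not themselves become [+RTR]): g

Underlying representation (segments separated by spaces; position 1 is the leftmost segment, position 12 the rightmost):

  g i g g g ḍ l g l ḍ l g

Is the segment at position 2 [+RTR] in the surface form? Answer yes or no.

yes

From /ḍ/ at 6 rightward: 7 /l/ → [+RTR]; 8 /g/ transparent; 9 /l/ → [+RTR]; 10 /ḍ/ is itself a trigger — this domain ends here.
From /ḍ/ at 6 leftward: 5 /g/ transparent; 4 /g/ transparent; 3 /g/ transparent; 2 /i/ → [+RTR]; 1 /g/ transparent; word edge.
From /ḍ/ at 10 rightward: 11 /l/ → [+RTR]; 12 /g/ transparent; word edge.
From /ḍ/ at 10 leftward: 9 /l/ → [+RTR]; 8 /g/ transparent; 7 /l/ → [+RTR]; 6 /ḍ/ is itself a trigger — this domain ends here.
[+RTR] positions on the surface: 2 6 7 9 10 11.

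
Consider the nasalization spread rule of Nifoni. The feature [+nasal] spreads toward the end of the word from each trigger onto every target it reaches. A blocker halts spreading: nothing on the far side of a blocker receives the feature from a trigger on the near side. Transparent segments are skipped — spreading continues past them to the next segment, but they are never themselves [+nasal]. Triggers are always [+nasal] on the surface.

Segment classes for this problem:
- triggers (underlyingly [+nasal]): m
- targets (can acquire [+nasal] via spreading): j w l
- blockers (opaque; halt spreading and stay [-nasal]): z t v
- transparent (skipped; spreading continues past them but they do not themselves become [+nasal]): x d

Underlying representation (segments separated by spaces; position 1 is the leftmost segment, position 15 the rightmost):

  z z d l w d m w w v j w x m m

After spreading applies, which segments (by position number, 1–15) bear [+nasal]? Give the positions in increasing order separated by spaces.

From /m/ at 7 rightward: 8 /w/ → [+nasal]; 9 /w/ → [+nasal]; 10 /v/ blocks.
From /m/ at 14 rightward: 15 /m/ is itself a trigger — this domain ends here.
From /m/ at 15 rightward: word edge.
Targets with no active source: positions 4 5 11 12 stay [-nasal].

7 8 9 14 15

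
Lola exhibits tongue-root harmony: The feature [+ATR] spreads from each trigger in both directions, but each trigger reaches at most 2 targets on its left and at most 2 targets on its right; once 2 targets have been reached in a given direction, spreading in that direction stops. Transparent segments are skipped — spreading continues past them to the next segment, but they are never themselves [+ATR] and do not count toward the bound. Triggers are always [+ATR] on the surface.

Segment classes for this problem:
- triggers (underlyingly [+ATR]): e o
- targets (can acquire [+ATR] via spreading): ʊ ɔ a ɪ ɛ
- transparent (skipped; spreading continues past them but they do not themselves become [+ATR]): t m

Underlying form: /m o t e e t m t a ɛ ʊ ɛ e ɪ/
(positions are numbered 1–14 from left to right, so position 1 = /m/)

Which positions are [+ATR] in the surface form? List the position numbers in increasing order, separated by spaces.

2 4 5 9 10 11 12 13 14

From /o/ at 2 rightward: 3 /t/ transparent; 4 /e/ is itself a trigger — this domain ends here.
From /o/ at 2 leftward: 1 /m/ transparent; word edge.
From /e/ at 4 rightward: 5 /e/ is itself a trigger — this domain ends here.
From /e/ at 4 leftward: 3 /t/ transparent; 2 /o/ is itself a trigger — this domain ends here.
From /e/ at 5 rightward: 6 /t/ transparent; 7 /m/ transparent; 8 /t/ transparent; 9 /a/ → [+ATR]; 10 /ɛ/ → [+ATR]; bound reached.
From /e/ at 5 leftward: 4 /e/ is itself a trigger — this domain ends here.
From /e/ at 13 rightward: 14 /ɪ/ → [+ATR]; word edge.
From /e/ at 13 leftward: 12 /ɛ/ → [+ATR]; 11 /ʊ/ → [+ATR]; bound reached.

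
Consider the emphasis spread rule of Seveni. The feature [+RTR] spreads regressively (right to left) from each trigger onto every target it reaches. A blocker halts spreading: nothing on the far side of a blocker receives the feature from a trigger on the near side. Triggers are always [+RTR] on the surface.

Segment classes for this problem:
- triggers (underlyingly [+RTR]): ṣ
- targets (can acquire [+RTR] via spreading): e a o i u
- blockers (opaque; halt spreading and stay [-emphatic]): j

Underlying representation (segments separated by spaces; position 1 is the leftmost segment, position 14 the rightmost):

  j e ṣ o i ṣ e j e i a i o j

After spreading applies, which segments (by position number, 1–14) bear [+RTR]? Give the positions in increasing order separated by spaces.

2 3 4 5 6

From /ṣ/ at 3 leftward: 2 /e/ → [+RTR]; 1 /j/ blocks.
From /ṣ/ at 6 leftward: 5 /i/ → [+RTR]; 4 /o/ → [+RTR]; 3 /ṣ/ is itself a trigger — this domain ends here.
Targets with no active source: positions 7 9 10 11 12 13 stay [-emphatic].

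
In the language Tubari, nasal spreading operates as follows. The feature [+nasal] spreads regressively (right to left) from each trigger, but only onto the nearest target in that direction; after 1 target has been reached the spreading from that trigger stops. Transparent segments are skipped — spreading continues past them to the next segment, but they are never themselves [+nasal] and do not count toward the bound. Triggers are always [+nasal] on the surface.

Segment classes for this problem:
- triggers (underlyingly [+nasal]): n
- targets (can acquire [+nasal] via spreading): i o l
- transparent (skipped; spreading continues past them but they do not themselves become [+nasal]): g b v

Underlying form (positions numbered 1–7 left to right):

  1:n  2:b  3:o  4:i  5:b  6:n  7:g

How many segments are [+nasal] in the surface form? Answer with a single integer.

From /n/ at 1 leftward: word edge.
From /n/ at 6 leftward: 5 /b/ transparent; 4 /i/ → [+nasal]; bound reached.
Target with no active source: position 3 stays [-nasal].
[+nasal] positions on the surface: 1 4 6.

3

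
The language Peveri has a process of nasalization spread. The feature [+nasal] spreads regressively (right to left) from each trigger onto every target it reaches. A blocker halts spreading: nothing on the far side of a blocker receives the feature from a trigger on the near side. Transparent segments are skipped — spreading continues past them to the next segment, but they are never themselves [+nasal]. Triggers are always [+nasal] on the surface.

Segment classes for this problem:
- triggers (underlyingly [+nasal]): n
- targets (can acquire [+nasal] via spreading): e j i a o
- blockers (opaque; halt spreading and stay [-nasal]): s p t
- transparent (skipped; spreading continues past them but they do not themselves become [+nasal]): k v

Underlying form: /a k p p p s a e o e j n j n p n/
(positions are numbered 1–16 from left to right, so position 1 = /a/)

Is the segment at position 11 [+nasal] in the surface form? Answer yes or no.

From /n/ at 12 leftward: 11 /j/ → [+nasal]; 10 /e/ → [+nasal]; 9 /o/ → [+nasal]; 8 /e/ → [+nasal]; 7 /a/ → [+nasal]; 6 /s/ blocks.
From /n/ at 14 leftward: 13 /j/ → [+nasal]; 12 /n/ is itself a trigger — this domain ends here.
From /n/ at 16 leftward: 15 /p/ blocks.
Target with no active source: position 1 stays [-nasal].
[+nasal] positions on the surface: 7 8 9 10 11 12 13 14 16.

yes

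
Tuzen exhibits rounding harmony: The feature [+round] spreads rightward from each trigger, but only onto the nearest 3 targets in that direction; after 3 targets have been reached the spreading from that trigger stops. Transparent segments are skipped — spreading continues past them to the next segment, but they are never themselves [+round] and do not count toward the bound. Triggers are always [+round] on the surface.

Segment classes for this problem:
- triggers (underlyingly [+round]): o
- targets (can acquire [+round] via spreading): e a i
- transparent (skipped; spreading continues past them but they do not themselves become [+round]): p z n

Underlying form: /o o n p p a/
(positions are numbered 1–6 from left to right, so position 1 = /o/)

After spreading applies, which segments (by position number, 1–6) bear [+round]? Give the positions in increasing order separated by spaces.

From /o/ at 1 rightward: 2 /o/ is itself a trigger — this domain ends here.
From /o/ at 2 rightward: 3 /n/ transparent; 4 /p/ transparent; 5 /p/ transparent; 6 /a/ → [+round]; word edge.

1 2 6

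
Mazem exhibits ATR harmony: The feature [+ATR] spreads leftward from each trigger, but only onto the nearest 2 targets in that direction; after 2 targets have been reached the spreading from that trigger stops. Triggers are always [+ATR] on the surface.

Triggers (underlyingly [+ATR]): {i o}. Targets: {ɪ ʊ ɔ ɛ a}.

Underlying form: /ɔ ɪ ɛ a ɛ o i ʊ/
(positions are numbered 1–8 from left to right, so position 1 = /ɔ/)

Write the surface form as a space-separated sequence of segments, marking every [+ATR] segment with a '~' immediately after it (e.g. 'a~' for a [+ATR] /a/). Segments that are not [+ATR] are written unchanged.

ɔ ɪ ɛ a~ ɛ~ o~ i~ ʊ

From /o/ at 6 leftward: 5 /ɛ/ → [+ATR]; 4 /a/ → [+ATR]; bound reached.
From /i/ at 7 leftward: 6 /o/ is itself a trigger — this domain ends here.
Targets with no active source: positions 1 2 3 8 stay [-ATR].
[+ATR] positions on the surface: 4 5 6 7.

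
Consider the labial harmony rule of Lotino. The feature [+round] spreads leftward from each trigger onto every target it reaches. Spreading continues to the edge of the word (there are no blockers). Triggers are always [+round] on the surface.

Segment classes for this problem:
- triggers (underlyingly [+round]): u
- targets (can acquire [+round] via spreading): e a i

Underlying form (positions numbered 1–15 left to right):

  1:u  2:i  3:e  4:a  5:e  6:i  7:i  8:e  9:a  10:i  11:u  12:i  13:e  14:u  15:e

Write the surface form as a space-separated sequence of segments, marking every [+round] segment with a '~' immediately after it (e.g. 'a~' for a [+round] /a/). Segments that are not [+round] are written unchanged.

From /u/ at 1 leftward: word edge.
From /u/ at 11 leftward: 10 /i/ → [+round]; 9 /a/ → [+round]; 8 /e/ → [+round]; 7 /i/ → [+round]; 6 /i/ → [+round]; 5 /e/ → [+round]; 4 /a/ → [+round]; 3 /e/ → [+round]; 2 /i/ → [+round]; 1 /u/ is itself a trigger — this domain ends here.
From /u/ at 14 leftward: 13 /e/ → [+round]; 12 /i/ → [+round]; 11 /u/ is itself a trigger — this domain ends here.
Target with no active source: position 15 stays [-round].
[+round] positions on the surface: 1 2 3 4 5 6 7 8 9 10 11 12 13 14.

u~ i~ e~ a~ e~ i~ i~ e~ a~ i~ u~ i~ e~ u~ e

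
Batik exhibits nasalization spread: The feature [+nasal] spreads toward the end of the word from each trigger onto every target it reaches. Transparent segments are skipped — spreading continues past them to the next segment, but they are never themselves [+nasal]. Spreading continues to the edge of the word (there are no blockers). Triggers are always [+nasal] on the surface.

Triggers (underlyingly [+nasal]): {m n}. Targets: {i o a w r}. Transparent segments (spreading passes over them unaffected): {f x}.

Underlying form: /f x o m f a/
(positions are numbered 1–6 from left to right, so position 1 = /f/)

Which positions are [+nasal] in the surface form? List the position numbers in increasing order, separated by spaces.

4 6

From /m/ at 4 rightward: 5 /f/ transparent; 6 /a/ → [+nasal]; word edge.
Target with no active source: position 3 stays [-nasal].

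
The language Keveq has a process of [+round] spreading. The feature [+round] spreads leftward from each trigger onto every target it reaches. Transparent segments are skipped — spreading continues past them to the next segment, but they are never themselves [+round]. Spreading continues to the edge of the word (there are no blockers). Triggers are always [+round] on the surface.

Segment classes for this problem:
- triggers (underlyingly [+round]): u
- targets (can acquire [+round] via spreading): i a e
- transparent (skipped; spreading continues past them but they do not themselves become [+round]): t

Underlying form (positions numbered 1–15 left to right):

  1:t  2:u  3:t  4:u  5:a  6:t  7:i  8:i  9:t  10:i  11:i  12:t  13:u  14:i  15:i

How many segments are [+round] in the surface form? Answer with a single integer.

From /u/ at 2 leftward: 1 /t/ transparent; word edge.
From /u/ at 4 leftward: 3 /t/ transparent; 2 /u/ is itself a trigger — this domain ends here.
From /u/ at 13 leftward: 12 /t/ transparent; 11 /i/ → [+round]; 10 /i/ → [+round]; 9 /t/ transparent; 8 /i/ → [+round]; 7 /i/ → [+round]; 6 /t/ transparent; 5 /a/ → [+round]; 4 /u/ is itself a trigger — this domain ends here.
Targets with no active source: positions 14 15 stay [-round].
[+round] positions on the surface: 2 4 5 7 8 10 11 13.

8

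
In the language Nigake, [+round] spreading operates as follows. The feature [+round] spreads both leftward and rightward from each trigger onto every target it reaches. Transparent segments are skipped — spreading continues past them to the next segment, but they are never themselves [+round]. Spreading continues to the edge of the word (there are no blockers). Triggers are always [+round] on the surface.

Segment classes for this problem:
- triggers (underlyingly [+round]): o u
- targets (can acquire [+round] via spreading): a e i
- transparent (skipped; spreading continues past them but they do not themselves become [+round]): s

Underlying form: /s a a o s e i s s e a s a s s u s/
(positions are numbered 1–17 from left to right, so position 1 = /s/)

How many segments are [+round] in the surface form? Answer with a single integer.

From /o/ at 4 rightward: 5 /s/ transparent; 6 /e/ → [+round]; 7 /i/ → [+round]; 8 /s/ transparent; 9 /s/ transparent; 10 /e/ → [+round]; 11 /a/ → [+round]; 12 /s/ transparent; 13 /a/ → [+round]; 14 /s/ transparent; 15 /s/ transparent; 16 /u/ is itself a trigger — this domain ends here.
From /o/ at 4 leftward: 3 /a/ → [+round]; 2 /a/ → [+round]; 1 /s/ transparent; word edge.
From /u/ at 16 rightward: 17 /s/ transparent; word edge.
From /u/ at 16 leftward: 15 /s/ transparent; 14 /s/ transparent; 13 /a/ → [+round]; 12 /s/ transparent; 11 /a/ → [+round]; 10 /e/ → [+round]; 9 /s/ transparent; 8 /s/ transparent; 7 /i/ → [+round]; 6 /e/ → [+round]; 5 /s/ transparent; 4 /o/ is itself a trigger — this domain ends here.
[+round] positions on the surface: 2 3 4 6 7 10 11 13 16.

9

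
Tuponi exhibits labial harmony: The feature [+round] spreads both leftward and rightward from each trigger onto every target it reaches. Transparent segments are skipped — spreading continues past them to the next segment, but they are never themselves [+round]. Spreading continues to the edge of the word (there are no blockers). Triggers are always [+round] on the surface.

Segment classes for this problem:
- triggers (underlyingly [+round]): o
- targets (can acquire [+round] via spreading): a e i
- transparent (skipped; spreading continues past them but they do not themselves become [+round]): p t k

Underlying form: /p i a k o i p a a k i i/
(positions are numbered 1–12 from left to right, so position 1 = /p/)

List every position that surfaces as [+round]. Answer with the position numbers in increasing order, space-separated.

From /o/ at 5 rightward: 6 /i/ → [+round]; 7 /p/ transparent; 8 /a/ → [+round]; 9 /a/ → [+round]; 10 /k/ transparent; 11 /i/ → [+round]; 12 /i/ → [+round]; word edge.
From /o/ at 5 leftward: 4 /k/ transparent; 3 /a/ → [+round]; 2 /i/ → [+round]; 1 /p/ transparent; word edge.

2 3 5 6 8 9 11 12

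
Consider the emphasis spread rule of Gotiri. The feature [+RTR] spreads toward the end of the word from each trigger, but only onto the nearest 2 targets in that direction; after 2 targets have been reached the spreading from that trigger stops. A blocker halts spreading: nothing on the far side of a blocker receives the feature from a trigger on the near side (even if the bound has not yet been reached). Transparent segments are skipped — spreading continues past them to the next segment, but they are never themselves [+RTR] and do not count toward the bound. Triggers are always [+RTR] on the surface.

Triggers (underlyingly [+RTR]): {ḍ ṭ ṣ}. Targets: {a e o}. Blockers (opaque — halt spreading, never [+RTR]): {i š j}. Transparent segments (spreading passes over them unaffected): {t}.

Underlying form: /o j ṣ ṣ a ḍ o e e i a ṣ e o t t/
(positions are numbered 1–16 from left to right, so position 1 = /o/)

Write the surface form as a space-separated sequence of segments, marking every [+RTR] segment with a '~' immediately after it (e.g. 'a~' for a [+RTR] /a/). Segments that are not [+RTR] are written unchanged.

From /ṣ/ at 3 rightward: 4 /ṣ/ is itself a trigger — this domain ends here.
From /ṣ/ at 4 rightward: 5 /a/ → [+RTR]; 6 /ḍ/ is itself a trigger — this domain ends here.
From /ḍ/ at 6 rightward: 7 /o/ → [+RTR]; 8 /e/ → [+RTR]; bound reached.
From /ṣ/ at 12 rightward: 13 /e/ → [+RTR]; 14 /o/ → [+RTR]; bound reached.
Targets with no active source: positions 1 9 11 stay [-emphatic].
[+RTR] positions on the surface: 3 4 5 6 7 8 12 13 14.

o j ṣ~ ṣ~ a~ ḍ~ o~ e~ e i a ṣ~ e~ o~ t t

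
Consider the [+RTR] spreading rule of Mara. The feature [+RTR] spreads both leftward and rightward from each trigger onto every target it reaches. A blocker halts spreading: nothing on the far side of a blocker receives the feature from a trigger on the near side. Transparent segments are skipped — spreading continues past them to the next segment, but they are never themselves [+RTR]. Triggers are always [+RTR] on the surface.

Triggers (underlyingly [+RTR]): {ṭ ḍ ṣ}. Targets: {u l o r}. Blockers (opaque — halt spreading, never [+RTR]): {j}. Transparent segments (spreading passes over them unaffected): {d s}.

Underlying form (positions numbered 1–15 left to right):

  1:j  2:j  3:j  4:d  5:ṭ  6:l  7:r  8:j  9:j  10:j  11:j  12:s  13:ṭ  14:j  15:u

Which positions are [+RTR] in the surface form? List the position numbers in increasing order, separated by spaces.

From /ṭ/ at 5 rightward: 6 /l/ → [+RTR]; 7 /r/ → [+RTR]; 8 /j/ blocks.
From /ṭ/ at 5 leftward: 4 /d/ transparent; 3 /j/ blocks.
From /ṭ/ at 13 rightward: 14 /j/ blocks.
From /ṭ/ at 13 leftward: 12 /s/ transparent; 11 /j/ blocks.
Target with no active source: position 15 stays [-emphatic].

5 6 7 13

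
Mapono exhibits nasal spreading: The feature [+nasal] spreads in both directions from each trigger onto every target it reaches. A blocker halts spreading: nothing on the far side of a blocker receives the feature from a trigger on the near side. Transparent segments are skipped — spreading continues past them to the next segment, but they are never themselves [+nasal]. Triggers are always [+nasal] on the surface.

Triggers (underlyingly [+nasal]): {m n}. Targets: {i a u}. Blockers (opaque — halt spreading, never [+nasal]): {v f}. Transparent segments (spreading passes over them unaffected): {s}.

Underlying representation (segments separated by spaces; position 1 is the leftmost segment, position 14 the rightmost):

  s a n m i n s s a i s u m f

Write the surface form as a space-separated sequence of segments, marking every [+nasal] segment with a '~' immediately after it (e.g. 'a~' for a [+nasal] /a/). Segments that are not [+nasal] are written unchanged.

From /n/ at 3 rightward: 4 /m/ is itself a trigger — this domain ends here.
From /n/ at 3 leftward: 2 /a/ → [+nasal]; 1 /s/ transparent; word edge.
From /m/ at 4 rightward: 5 /i/ → [+nasal]; 6 /n/ is itself a trigger — this domain ends here.
From /m/ at 4 leftward: 3 /n/ is itself a trigger — this domain ends here.
From /n/ at 6 rightward: 7 /s/ transparent; 8 /s/ transparent; 9 /a/ → [+nasal]; 10 /i/ → [+nasal]; 11 /s/ transparent; 12 /u/ → [+nasal]; 13 /m/ is itself a trigger — this domain ends here.
From /n/ at 6 leftward: 5 /i/ → [+nasal]; 4 /m/ is itself a trigger — this domain ends here.
From /m/ at 13 rightward: 14 /f/ blocks.
From /m/ at 13 leftward: 12 /u/ → [+nasal]; 11 /s/ transparent; 10 /i/ → [+nasal]; 9 /a/ → [+nasal]; 8 /s/ transparent; 7 /s/ transparent; 6 /n/ is itself a trigger — this domain ends here.
[+nasal] positions on the surface: 2 3 4 5 6 9 10 12 13.

s a~ n~ m~ i~ n~ s s a~ i~ s u~ m~ f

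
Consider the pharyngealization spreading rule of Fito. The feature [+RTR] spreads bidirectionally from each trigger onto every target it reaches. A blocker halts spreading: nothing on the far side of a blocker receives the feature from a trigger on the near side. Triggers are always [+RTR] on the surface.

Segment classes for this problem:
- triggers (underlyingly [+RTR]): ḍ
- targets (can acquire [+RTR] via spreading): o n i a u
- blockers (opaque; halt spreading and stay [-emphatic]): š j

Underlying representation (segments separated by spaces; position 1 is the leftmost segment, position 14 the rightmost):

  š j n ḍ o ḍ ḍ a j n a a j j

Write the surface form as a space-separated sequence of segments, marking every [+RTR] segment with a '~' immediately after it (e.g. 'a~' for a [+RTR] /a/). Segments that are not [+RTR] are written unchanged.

š j n~ ḍ~ o~ ḍ~ ḍ~ a~ j n a a j j

From /ḍ/ at 4 rightward: 5 /o/ → [+RTR]; 6 /ḍ/ is itself a trigger — this domain ends here.
From /ḍ/ at 4 leftward: 3 /n/ → [+RTR]; 2 /j/ blocks.
From /ḍ/ at 6 rightward: 7 /ḍ/ is itself a trigger — this domain ends here.
From /ḍ/ at 6 leftward: 5 /o/ → [+RTR]; 4 /ḍ/ is itself a trigger — this domain ends here.
From /ḍ/ at 7 rightward: 8 /a/ → [+RTR]; 9 /j/ blocks.
From /ḍ/ at 7 leftward: 6 /ḍ/ is itself a trigger — this domain ends here.
Targets with no active source: positions 10 11 12 stay [-emphatic].
[+RTR] positions on the surface: 3 4 5 6 7 8.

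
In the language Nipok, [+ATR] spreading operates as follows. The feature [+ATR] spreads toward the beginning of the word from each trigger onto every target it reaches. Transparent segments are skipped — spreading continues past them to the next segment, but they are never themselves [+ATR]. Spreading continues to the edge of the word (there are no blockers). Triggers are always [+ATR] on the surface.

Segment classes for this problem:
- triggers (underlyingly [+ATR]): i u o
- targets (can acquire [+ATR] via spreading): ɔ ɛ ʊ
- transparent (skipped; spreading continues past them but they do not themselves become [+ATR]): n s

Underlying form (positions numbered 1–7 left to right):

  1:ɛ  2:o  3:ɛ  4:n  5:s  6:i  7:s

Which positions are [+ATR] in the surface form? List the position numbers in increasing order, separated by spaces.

From /o/ at 2 leftward: 1 /ɛ/ → [+ATR]; word edge.
From /i/ at 6 leftward: 5 /s/ transparent; 4 /n/ transparent; 3 /ɛ/ → [+ATR]; 2 /o/ is itself a trigger — this domain ends here.

1 2 3 6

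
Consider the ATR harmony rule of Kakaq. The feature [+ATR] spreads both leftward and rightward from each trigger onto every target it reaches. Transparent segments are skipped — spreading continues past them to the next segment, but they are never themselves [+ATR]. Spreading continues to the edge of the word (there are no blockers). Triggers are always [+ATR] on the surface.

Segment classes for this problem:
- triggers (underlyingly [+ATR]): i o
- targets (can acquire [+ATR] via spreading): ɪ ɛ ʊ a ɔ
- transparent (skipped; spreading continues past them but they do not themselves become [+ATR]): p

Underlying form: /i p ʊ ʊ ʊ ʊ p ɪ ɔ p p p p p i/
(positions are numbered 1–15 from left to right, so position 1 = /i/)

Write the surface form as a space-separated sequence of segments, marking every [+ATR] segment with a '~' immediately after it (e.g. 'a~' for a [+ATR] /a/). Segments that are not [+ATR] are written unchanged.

From /i/ at 1 rightward: 2 /p/ transparent; 3 /ʊ/ → [+ATR]; 4 /ʊ/ → [+ATR]; 5 /ʊ/ → [+ATR]; 6 /ʊ/ → [+ATR]; 7 /p/ transparent; 8 /ɪ/ → [+ATR]; 9 /ɔ/ → [+ATR]; 10 /p/ transparent; 11 /p/ transparent; 12 /p/ transparent; 13 /p/ transparent; 14 /p/ transparent; 15 /i/ is itself a trigger — this domain ends here.
From /i/ at 1 leftward: word edge.
From /i/ at 15 rightward: word edge.
From /i/ at 15 leftward: 14 /p/ transparent; 13 /p/ transparent; 12 /p/ transparent; 11 /p/ transparent; 10 /p/ transparent; 9 /ɔ/ → [+ATR]; 8 /ɪ/ → [+ATR]; 7 /p/ transparent; 6 /ʊ/ → [+ATR]; 5 /ʊ/ → [+ATR]; 4 /ʊ/ → [+ATR]; 3 /ʊ/ → [+ATR]; 2 /p/ transparent; 1 /i/ is itself a trigger — this domain ends here.
[+ATR] positions on the surface: 1 3 4 5 6 8 9 15.

i~ p ʊ~ ʊ~ ʊ~ ʊ~ p ɪ~ ɔ~ p p p p p i~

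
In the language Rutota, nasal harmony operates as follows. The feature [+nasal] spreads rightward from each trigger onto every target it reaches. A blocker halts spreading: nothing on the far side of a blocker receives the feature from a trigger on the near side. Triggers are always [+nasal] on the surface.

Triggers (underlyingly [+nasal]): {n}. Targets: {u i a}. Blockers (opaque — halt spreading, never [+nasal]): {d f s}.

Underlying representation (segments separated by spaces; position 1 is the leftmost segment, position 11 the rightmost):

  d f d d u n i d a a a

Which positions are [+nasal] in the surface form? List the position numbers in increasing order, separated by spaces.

From /n/ at 6 rightward: 7 /i/ → [+nasal]; 8 /d/ blocks.
Targets with no active source: positions 5 9 10 11 stay [-nasal].

6 7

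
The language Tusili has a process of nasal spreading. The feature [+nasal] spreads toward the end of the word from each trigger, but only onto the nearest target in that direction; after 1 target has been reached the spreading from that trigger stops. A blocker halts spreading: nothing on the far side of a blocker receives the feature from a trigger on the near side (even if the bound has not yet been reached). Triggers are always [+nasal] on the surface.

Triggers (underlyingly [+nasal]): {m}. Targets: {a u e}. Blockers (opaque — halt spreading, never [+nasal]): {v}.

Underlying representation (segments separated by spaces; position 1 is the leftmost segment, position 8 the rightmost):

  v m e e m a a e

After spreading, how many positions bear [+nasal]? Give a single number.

4

From /m/ at 2 rightward: 3 /e/ → [+nasal]; bound reached.
From /m/ at 5 rightward: 6 /a/ → [+nasal]; bound reached.
Targets with no active source: positions 4 7 8 stay [-nasal].
[+nasal] positions on the surface: 2 3 5 6.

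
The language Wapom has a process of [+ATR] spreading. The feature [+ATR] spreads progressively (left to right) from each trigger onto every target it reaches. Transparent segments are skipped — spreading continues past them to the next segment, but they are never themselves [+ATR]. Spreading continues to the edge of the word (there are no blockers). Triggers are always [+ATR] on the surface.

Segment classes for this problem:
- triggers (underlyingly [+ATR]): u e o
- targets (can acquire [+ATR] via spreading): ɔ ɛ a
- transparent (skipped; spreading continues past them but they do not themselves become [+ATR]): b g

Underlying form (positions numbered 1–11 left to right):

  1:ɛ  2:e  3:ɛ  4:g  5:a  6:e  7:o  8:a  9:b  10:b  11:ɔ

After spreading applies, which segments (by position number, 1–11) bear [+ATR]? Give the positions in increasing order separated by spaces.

2 3 5 6 7 8 11

From /e/ at 2 rightward: 3 /ɛ/ → [+ATR]; 4 /g/ transparent; 5 /a/ → [+ATR]; 6 /e/ is itself a trigger — this domain ends here.
From /e/ at 6 rightward: 7 /o/ is itself a trigger — this domain ends here.
From /o/ at 7 rightward: 8 /a/ → [+ATR]; 9 /b/ transparent; 10 /b/ transparent; 11 /ɔ/ → [+ATR]; word edge.
Target with no active source: position 1 stays [-ATR].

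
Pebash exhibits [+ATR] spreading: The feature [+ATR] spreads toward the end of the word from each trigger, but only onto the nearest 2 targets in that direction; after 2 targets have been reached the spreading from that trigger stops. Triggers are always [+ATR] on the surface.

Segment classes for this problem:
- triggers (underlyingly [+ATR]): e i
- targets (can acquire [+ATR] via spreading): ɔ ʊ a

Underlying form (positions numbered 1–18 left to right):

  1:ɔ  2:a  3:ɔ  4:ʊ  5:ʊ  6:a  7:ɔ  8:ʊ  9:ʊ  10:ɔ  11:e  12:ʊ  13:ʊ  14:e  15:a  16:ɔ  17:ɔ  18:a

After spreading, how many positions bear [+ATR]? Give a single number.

From /e/ at 11 rightward: 12 /ʊ/ → [+ATR]; 13 /ʊ/ → [+ATR]; bound reached.
From /e/ at 14 rightward: 15 /a/ → [+ATR]; 16 /ɔ/ → [+ATR]; bound reached.
Targets with no active source: positions 1 2 3 4 5 6 7 8 9 10 17 18 stay [-ATR].
[+ATR] positions on the surface: 11 12 13 14 15 16.

6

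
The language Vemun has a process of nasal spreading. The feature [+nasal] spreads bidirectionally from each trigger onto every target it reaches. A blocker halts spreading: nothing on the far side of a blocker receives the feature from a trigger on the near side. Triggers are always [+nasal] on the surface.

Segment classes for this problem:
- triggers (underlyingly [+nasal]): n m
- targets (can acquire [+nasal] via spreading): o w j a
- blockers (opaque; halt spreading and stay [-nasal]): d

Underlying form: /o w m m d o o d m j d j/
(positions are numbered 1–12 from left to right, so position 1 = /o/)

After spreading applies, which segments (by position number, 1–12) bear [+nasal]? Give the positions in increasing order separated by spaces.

From /m/ at 3 rightward: 4 /m/ is itself a trigger — this domain ends here.
From /m/ at 3 leftward: 2 /w/ → [+nasal]; 1 /o/ → [+nasal]; word edge.
From /m/ at 4 rightward: 5 /d/ blocks.
From /m/ at 4 leftward: 3 /m/ is itself a trigger — this domain ends here.
From /m/ at 9 rightward: 10 /j/ → [+nasal]; 11 /d/ blocks.
From /m/ at 9 leftward: 8 /d/ blocks.
Targets with no active source: positions 6 7 12 stay [-nasal].

1 2 3 4 9 10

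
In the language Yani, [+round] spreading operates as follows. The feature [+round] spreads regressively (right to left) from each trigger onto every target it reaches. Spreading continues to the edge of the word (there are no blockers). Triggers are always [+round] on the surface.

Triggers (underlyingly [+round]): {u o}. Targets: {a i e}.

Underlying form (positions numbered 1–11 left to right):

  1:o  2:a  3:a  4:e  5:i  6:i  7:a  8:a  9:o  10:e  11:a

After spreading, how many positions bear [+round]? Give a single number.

From /o/ at 1 leftward: word edge.
From /o/ at 9 leftward: 8 /a/ → [+round]; 7 /a/ → [+round]; 6 /i/ → [+round]; 5 /i/ → [+round]; 4 /e/ → [+round]; 3 /a/ → [+round]; 2 /a/ → [+round]; 1 /o/ is itself a trigger — this domain ends here.
Targets with no active source: positions 10 11 stay [-round].
[+round] positions on the surface: 1 2 3 4 5 6 7 8 9.

9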